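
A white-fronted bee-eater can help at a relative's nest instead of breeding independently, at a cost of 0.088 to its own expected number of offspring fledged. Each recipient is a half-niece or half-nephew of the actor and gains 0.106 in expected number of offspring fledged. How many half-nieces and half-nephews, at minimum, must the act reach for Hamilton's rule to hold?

r to a half-niece or half-nephew = 1/8 (half-aunt/uncle↔niece/nephew: one path of length 3: r = (1/2)^3 = 1/8).
Hamilton's rule: n·r·B > C  ⇒  n > C/(r·B) = 0.088/(0.125·0.106) = 6.642.
The smallest integer exceeding 6.642 is 7.

7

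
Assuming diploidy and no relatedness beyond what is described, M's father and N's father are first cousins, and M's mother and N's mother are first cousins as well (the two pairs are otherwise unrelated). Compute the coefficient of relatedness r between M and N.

Independent pedigree routes through distinct common ancestors add.
M and N are related in two ways: second cousins through their fathers (r = 1/32) and second cousins through their mothers (r = 1/32).
r = 1/32 + 1/32 = 0.0625.

0.0625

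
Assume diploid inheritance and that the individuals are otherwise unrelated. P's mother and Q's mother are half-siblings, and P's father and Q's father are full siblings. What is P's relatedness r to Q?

0.1875

Relatedness sums over independent paths through distinct common ancestors.
P and Q are related in two ways: half first cousins through their mothers (r = 1/16) and first cousins through their fathers (r = 1/8).
r = 1/16 + 1/8 = 3/16 = 0.1875.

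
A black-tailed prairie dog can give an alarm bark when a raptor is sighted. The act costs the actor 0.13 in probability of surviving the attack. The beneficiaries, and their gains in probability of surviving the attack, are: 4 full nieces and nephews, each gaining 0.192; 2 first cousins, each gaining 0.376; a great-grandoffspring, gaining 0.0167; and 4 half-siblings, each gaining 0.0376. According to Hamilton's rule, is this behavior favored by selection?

Hamilton's rule: the trait is favored when the sum of r·B over every recipient exceeds the actor's cost C.
r to a full niece or nephew = 1/4 (full aunt/uncle↔niece/nephew: two paths of length 3 through the shared grandparent pair: r = 2·(1/2)^3 = 1/4).
r to a first cousin = 0.125 (first cousins share one grandparent pair — two paths of length 4: r = 2·(1/2)^4 = 1/8).
r to a great-grandoffspring = 1/8 (three parent–offspring links: r = (1/2)^3 = 1/8).
r to a half-sibling = 1/4 (half-sibs share one parent — one path of length 2: r = (1/2)^2 = 1/4).
Summing one r·B term per recipient: 4·0.25·0.192 + 2·0.125·0.376 + 1·0.125·0.0167 + 4·0.25·0.0376 = 0.3256875.
0.3256875 > 0.13: the indirect benefit exceeds the cost.

Yes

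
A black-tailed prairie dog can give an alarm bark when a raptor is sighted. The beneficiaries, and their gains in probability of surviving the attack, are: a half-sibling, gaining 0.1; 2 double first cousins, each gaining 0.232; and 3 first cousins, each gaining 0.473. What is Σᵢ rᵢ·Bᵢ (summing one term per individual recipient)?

0.318375

r to a half-sibling = 1/4 (half-sibs share one parent — one path of length 2: r = (1/2)^2 = 1/4).
r to a double first cousin = 1/4 (double first cousins share both grandparent pairs — four paths of length 4: r = 4·(1/2)^4 = 1/4).
r to a first cousin = 1/8 (first cousins share one grandparent pair — two paths of length 4: r = 2·(1/2)^4 = 1/8).
Summing one r·B term per recipient: 1·0.25·0.1 + 2·0.25·0.232 + 3·0.125·0.473 = 0.318375.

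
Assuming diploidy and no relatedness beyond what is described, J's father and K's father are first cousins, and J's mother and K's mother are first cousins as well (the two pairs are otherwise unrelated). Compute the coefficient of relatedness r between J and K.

0.0625

Independent pedigree routes through distinct common ancestors add.
J and K are related in two ways: second cousins through their fathers (r = 1/32) and second cousins through their mothers (r = 1/32).
r = 1/32 + 1/32 = 1/16 = 0.0625.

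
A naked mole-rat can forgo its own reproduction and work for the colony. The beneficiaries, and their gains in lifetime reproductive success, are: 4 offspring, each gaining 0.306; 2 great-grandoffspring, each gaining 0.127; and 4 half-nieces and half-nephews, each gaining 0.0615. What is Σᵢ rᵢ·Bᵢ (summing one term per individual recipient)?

0.6745

r to an offspring = 0.5 (one parent–offspring link: r = (1/2)^1 = 1/2).
r to a great-grandoffspring = 1/8 (three parent–offspring links: r = (1/2)^3 = 1/8).
r to a half-niece or half-nephew = 0.125 (half-aunt/uncle↔niece/nephew: one path of length 3: r = (1/2)^3 = 1/8).
Summing one r·B term per recipient: 4·0.5·0.306 + 2·0.125·0.127 + 4·0.125·0.0615 = 0.6745.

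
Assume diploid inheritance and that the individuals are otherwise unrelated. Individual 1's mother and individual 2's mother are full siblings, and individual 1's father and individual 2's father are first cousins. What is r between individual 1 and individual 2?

Wright's path rule: contributions from independent ancestry routes add.
Individual 1 and individual 2 are related in two ways: first cousins through their mothers (r = 1/8) and second cousins through their fathers (r = 1/32).
r = 1/8 + 1/32 = 0.15625.

0.15625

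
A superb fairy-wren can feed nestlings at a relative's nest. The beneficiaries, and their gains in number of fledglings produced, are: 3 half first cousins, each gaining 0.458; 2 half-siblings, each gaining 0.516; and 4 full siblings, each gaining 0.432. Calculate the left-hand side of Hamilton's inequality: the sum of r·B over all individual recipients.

r to a half first cousin = 1/16 (half first cousins share one grandparent — one path of length 4: r = (1/2)^4 = 1/16).
r to a half-sibling = 1/4 (half-sibs share one parent — one path of length 2: r = (1/2)^2 = 1/4).
r to a full sibling = 0.5 (full sibs share both parents — two paths of length 2: r = 2·(1/2)^2 = 1/2).
Summing one r·B term per recipient: 3·0.0625·0.458 + 2·0.25·0.516 + 4·0.5·0.432 = 1.207875.

1.207875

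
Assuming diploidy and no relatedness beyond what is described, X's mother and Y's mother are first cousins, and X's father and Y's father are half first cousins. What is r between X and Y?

0.046875

Wright's path rule: contributions from independent ancestry routes add.
X and Y are related in two ways: second cousins through their mothers (r = 1/32) and half second cousins through their fathers (r = 1/64).
r = 1/32 + 1/64 = 3/64 = 0.046875.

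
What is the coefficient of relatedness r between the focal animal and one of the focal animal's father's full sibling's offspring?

0.125

Each parent–offspring link contributes a factor of 1/2, and independent paths through distinct common ancestors add.
First cousins share one grandparent pair — two paths of length 4: r = 2·(1/2)^4 = 1/8.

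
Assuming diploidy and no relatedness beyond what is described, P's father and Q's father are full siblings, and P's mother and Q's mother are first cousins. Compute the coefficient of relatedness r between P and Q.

With two independent routes of shared ancestry, r is the sum of the two contributions.
P and Q are related in two ways: first cousins through their fathers (r = 1/8) and second cousins through their mothers (r = 1/32).
r = 1/8 + 1/32 = 5/32 = 0.15625.

0.15625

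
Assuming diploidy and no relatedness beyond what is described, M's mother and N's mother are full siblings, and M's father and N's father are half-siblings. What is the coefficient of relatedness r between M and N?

0.1875

With two independent routes of shared ancestry, r is the sum of the two contributions.
M and N are related in two ways: first cousins through their mothers (r = 1/8) and half first cousins through their fathers (r = 1/16).
r = 1/8 + 1/16 = 0.1875.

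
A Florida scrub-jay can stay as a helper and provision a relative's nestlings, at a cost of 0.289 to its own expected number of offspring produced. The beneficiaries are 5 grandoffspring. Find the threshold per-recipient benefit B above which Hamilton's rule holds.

r to a grandoffspring = 0.25 (two parent–offspring links: r = (1/2)^2 = 1/4).
Hamilton's rule with n recipients of equal r: n·r·B > C, so B > C/(n·r) = 0.289/(5·0.25) = 0.2312.

0.2312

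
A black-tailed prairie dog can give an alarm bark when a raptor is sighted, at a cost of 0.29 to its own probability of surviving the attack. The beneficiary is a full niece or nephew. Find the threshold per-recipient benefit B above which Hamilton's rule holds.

1.16

r to a full niece or nephew = 1/4 (full aunt/uncle↔niece/nephew: two paths of length 3 through the shared grandparent pair: r = 2·(1/2)^3 = 1/4).
Hamilton's rule with n recipients of equal r: n·r·B > C, so B > C/(n·r) = 0.29/(1·0.25) = 1.16.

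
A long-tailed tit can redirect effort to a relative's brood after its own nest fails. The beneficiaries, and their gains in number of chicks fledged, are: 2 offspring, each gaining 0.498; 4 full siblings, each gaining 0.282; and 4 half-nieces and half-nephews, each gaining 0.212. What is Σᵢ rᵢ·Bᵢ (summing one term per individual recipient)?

1.168

r to an offspring = 0.5 (one parent–offspring link: r = (1/2)^1 = 1/2).
r to a full sibling = 0.5 (full sibs share both parents — two paths of length 2: r = 2·(1/2)^2 = 1/2).
r to a half-niece or half-nephew = 1/8 (half-aunt/uncle↔niece/nephew: one path of length 3: r = (1/2)^3 = 1/8).
Summing one r·B term per recipient: 2·0.5·0.498 + 4·0.5·0.282 + 4·0.125·0.212 = 1.168.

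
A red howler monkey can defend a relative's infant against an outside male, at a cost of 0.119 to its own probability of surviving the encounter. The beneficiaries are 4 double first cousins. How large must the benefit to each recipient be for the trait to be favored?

r to a double first cousin = 1/4 (double first cousins share both grandparent pairs — four paths of length 4: r = 4·(1/2)^4 = 1/4).
Hamilton's rule with n recipients of equal r: n·r·B > C, so B > C/(n·r) = 0.119/(4·0.25) = 0.119.

0.119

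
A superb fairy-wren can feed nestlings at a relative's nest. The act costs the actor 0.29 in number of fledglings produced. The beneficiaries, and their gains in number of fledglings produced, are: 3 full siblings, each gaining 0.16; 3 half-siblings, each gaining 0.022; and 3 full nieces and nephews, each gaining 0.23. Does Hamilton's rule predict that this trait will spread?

Yes

Hamilton's rule: the trait is favored when the sum of r·B over every recipient exceeds the actor's cost C.
r to a full sibling = 0.5 (full sibs share both parents — two paths of length 2: r = 2·(1/2)^2 = 1/2).
r to a half-sibling = 0.25 (half-sibs share one parent — one path of length 2: r = (1/2)^2 = 1/4).
r to a full niece or nephew = 1/4 (full aunt/uncle↔niece/nephew: two paths of length 3 through the shared grandparent pair: r = 2·(1/2)^3 = 1/4).
Summing one r·B term per recipient: 3·0.5·0.16 + 3·0.25·0.022 + 3·0.25·0.23 = 0.429.
0.429 > 0.29: the indirect benefit exceeds the cost.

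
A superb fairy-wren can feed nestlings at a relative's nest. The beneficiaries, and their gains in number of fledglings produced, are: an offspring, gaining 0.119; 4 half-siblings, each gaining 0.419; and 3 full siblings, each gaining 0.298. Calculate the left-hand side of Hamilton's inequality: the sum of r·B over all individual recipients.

r to an offspring = 0.5 (one parent–offspring link: r = (1/2)^1 = 1/2).
r to a half-sibling = 0.25 (half-sibs share one parent — one path of length 2: r = (1/2)^2 = 1/4).
r to a full sibling = 1/2 (full sibs share both parents — two paths of length 2: r = 2·(1/2)^2 = 1/2).
Summing one r·B term per recipient: 1·0.5·0.119 + 4·0.25·0.419 + 3·0.5·0.298 = 0.9255.

0.9255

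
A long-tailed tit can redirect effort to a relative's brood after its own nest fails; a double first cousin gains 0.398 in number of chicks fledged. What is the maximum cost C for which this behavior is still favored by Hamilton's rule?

r to a double first cousin = 1/4 (double first cousins share both grandparent pairs — four paths of length 4: r = 4·(1/2)^4 = 1/4).
Hamilton's rule: n·r·B > C, so the trait is favored while C < n·r·B = 1·0.25·0.398 = 0.0995.

0.0995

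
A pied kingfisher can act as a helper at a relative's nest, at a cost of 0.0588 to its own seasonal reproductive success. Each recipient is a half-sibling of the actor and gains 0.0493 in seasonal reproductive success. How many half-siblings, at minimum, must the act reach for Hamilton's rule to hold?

r to a half-sibling = 1/4 (half-sibs share one parent — one path of length 2: r = (1/2)^2 = 1/4).
Hamilton's rule: n·r·B > C  ⇒  n > C/(r·B) = 0.0588/(0.25·0.0493) = 4.771.
The smallest integer exceeding 4.771 is 5.

5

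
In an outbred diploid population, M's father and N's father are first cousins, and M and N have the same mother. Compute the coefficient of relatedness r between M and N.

0.28125

Independent pedigree routes through distinct common ancestors add.
M and N are related in two ways: second cousins through their fathers (r = 1/32) and half-sibs through their shared mother (r = 1/4).
r = 1/32 + 1/4 = 0.28125.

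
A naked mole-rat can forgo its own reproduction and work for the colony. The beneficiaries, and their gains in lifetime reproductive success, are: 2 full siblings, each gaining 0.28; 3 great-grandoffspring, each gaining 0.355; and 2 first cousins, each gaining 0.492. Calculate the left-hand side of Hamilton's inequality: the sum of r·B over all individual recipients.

r to a full sibling = 0.5 (full sibs share both parents — two paths of length 2: r = 2·(1/2)^2 = 1/2).
r to a great-grandoffspring = 0.125 (three parent–offspring links: r = (1/2)^3 = 1/8).
r to a first cousin = 1/8 (first cousins share one grandparent pair — two paths of length 4: r = 2·(1/2)^4 = 1/8).
Summing one r·B term per recipient: 2·0.5·0.28 + 3·0.125·0.355 + 2·0.125·0.492 = 0.536125.

0.536125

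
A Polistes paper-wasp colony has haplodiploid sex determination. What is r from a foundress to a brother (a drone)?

0.25

Her haploid brother carries none of their father's genes and a random half of their mother's genome; that half matches the maternal half of her own genome with probability 1/2: r = 1/2 · 1/2 = 1/4.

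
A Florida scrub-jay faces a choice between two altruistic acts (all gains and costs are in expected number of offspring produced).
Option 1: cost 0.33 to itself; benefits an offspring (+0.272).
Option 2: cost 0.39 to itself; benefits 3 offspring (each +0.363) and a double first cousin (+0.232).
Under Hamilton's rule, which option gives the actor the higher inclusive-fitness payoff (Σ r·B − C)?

Option 2

Option 1: r to an offspring = 0.5.
Option 1: Σ r·B − C = (1·0.5·0.272) − 0.33 = -0.194.
Option 2: r to an offspring = 0.5.
Option 2: r to a double first cousin = 0.25.
Option 2: Σ r·B − C = (3·0.5·0.363 + 1·0.25·0.232) − 0.39 = 0.2125.
Option 2 has the higher net inclusive-fitness payoff.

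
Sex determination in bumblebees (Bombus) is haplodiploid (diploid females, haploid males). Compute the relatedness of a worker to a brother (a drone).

0.25

Her haploid brother carries none of their father's genes and a random half of their mother's genome; that half matches the maternal half of her own genome with probability 1/2: r = 1/2 · 1/2 = 1/4.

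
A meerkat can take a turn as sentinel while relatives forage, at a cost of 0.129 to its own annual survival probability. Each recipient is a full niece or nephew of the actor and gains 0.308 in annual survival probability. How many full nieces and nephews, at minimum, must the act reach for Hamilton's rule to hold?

r to a full niece or nephew = 0.25 (full aunt/uncle↔niece/nephew: two paths of length 3 through the shared grandparent pair: r = 2·(1/2)^3 = 1/4).
Hamilton's rule: n·r·B > C  ⇒  n > C/(r·B) = 0.129/(0.25·0.308) = 1.675.
The smallest integer exceeding 1.675 is 2.

2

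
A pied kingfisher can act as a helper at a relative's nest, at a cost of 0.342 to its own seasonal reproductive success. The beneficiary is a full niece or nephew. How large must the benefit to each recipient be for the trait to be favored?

r to a full niece or nephew = 0.25 (full aunt/uncle↔niece/nephew: two paths of length 3 through the shared grandparent pair: r = 2·(1/2)^3 = 1/4).
Hamilton's rule with n recipients of equal r: n·r·B > C, so B > C/(n·r) = 0.342/(1·0.25) = 1.368.

1.368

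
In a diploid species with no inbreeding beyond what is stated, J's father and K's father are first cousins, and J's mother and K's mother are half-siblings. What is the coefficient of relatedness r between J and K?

0.09375

Wright's path rule: contributions from independent ancestry routes add.
J and K are related in two ways: second cousins through their fathers (r = 1/32) and half first cousins through their mothers (r = 1/16).
r = 1/32 + 1/16 = 0.09375.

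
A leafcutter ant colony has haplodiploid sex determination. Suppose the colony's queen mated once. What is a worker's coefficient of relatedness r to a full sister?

0.75

Haplodiploid full sisters inherit their father's entire haploid genome identically (contributing 1/2) and on average half of their mother's contribution (1/2 · 1/2 = 1/4); r = 1/2 + 1/4 = 3/4.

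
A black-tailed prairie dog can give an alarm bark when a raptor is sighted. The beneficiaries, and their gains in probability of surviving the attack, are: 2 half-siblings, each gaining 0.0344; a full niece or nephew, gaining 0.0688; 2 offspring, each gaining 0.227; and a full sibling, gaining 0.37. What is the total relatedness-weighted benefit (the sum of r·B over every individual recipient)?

r to a half-sibling = 0.25 (half-sibs share one parent — one path of length 2: r = (1/2)^2 = 1/4).
r to a full niece or nephew = 0.25 (full aunt/uncle↔niece/nephew: two paths of length 3 through the shared grandparent pair: r = 2·(1/2)^3 = 1/4).
r to an offspring = 0.5 (one parent–offspring link: r = (1/2)^1 = 1/2).
r to a full sibling = 1/2 (full sibs share both parents — two paths of length 2: r = 2·(1/2)^2 = 1/2).
Summing one r·B term per recipient: 2·0.25·0.0344 + 1·0.25·0.0688 + 2·0.5·0.227 + 1·0.5·0.37 = 0.4464.

0.4464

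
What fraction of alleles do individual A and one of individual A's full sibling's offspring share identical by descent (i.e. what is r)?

Each parent–offspring link contributes a factor of 1/2, and independent paths through distinct common ancestors add.
Full aunt/uncle↔niece/nephew: two paths of length 3 through the shared grandparent pair: r = 2·(1/2)^3 = 1/4.

0.25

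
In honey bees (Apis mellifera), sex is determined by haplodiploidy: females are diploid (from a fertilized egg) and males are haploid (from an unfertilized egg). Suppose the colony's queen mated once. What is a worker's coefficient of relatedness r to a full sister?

Haplodiploid full sisters inherit their father's entire haploid genome identically (contributing 1/2) and on average half of their mother's contribution (1/2 · 1/2 = 1/4); r = 1/2 + 1/4 = 3/4.

0.75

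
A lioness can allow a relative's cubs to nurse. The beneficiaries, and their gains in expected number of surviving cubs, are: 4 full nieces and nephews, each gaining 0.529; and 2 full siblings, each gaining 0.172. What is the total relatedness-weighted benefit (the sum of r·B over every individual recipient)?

r to a full niece or nephew = 1/4 (full aunt/uncle↔niece/nephew: two paths of length 3 through the shared grandparent pair: r = 2·(1/2)^3 = 1/4).
r to a full sibling = 1/2 (full sibs share both parents — two paths of length 2: r = 2·(1/2)^2 = 1/2).
Summing one r·B term per recipient: 4·0.25·0.529 + 2·0.5·0.172 = 0.701.

0.701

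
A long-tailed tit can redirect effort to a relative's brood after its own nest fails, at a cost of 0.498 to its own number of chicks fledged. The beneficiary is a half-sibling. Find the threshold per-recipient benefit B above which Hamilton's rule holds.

1.992

r to a half-sibling = 0.25 (half-sibs share one parent — one path of length 2: r = (1/2)^2 = 1/4).
Hamilton's rule with n recipients of equal r: n·r·B > C, so B > C/(n·r) = 0.498/(1·0.25) = 1.992.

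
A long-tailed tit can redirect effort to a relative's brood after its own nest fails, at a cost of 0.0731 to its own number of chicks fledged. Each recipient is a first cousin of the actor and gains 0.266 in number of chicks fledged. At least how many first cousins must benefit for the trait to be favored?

r to a first cousin = 1/8 (first cousins share one grandparent pair — two paths of length 4: r = 2·(1/2)^4 = 1/8).
Hamilton's rule: n·r·B > C  ⇒  n > C/(r·B) = 0.0731/(0.125·0.266) = 2.198.
The smallest integer exceeding 2.198 is 3.

3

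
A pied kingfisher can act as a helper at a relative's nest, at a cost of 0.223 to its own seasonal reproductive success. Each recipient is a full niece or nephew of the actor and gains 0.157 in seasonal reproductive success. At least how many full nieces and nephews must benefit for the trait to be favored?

6

r to a full niece or nephew = 1/4 (full aunt/uncle↔niece/nephew: two paths of length 3 through the shared grandparent pair: r = 2·(1/2)^3 = 1/4).
Hamilton's rule: n·r·B > C  ⇒  n > C/(r·B) = 0.223/(0.25·0.157) = 5.682.
The smallest integer exceeding 5.682 is 6.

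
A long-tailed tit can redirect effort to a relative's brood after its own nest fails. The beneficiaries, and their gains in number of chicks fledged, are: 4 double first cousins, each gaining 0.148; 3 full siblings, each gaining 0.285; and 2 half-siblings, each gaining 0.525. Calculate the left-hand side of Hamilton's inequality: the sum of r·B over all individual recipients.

0.838

r to a double first cousin = 1/4 (double first cousins share both grandparent pairs — four paths of length 4: r = 4·(1/2)^4 = 1/4).
r to a full sibling = 0.5 (full sibs share both parents — two paths of length 2: r = 2·(1/2)^2 = 1/2).
r to a half-sibling = 1/4 (half-sibs share one parent — one path of length 2: r = (1/2)^2 = 1/4).
Summing one r·B term per recipient: 4·0.25·0.148 + 3·0.5·0.285 + 2·0.25·0.525 = 0.838.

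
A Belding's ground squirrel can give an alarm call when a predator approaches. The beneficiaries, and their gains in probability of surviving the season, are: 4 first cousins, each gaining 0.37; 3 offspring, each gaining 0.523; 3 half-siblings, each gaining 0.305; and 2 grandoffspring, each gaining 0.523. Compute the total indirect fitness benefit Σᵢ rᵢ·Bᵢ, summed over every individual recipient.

1.45975

r to a first cousin = 1/8 (first cousins share one grandparent pair — two paths of length 4: r = 2·(1/2)^4 = 1/8).
r to an offspring = 1/2 (one parent–offspring link: r = (1/2)^1 = 1/2).
r to a half-sibling = 1/4 (half-sibs share one parent — one path of length 2: r = (1/2)^2 = 1/4).
r to a grandoffspring = 0.25 (two parent–offspring links: r = (1/2)^2 = 1/4).
Summing one r·B term per recipient: 4·0.125·0.37 + 3·0.5·0.523 + 3·0.25·0.305 + 2·0.25·0.523 = 1.45975.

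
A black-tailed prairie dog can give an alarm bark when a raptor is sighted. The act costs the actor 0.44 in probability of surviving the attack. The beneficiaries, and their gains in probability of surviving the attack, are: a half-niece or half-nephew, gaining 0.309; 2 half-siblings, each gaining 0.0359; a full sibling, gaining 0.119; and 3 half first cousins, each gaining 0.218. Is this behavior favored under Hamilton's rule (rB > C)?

Hamilton's rule: the trait is favored when the sum of r·B over every recipient exceeds the actor's cost C.
r to a half-niece or half-nephew = 0.125 (half-aunt/uncle↔niece/nephew: one path of length 3: r = (1/2)^3 = 1/8).
r to a half-sibling = 0.25 (half-sibs share one parent — one path of length 2: r = (1/2)^2 = 1/4).
r to a full sibling = 0.5 (full sibs share both parents — two paths of length 2: r = 2·(1/2)^2 = 1/2).
r to a half first cousin = 1/16 (half first cousins share one grandparent — one path of length 4: r = (1/2)^4 = 1/16).
Summing one r·B term per recipient: 1·0.125·0.309 + 2·0.25·0.0359 + 1·0.5·0.119 + 3·0.0625·0.218 = 0.15695.
0.15695 < 0.44: the indirect benefit is less than the cost.

No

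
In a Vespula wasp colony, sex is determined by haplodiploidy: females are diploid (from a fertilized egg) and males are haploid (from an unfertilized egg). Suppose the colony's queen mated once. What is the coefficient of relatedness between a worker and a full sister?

0.75

Haplodiploid full sisters inherit their father's entire haploid genome identically (contributing 1/2) and on average half of their mother's contribution (1/2 · 1/2 = 1/4); r = 1/2 + 1/4 = 3/4.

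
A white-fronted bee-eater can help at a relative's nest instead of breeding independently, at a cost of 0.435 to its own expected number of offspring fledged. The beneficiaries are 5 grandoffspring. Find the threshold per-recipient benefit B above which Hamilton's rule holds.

0.348

r to a grandoffspring = 1/4 (two parent–offspring links: r = (1/2)^2 = 1/4).
Hamilton's rule with n recipients of equal r: n·r·B > C, so B > C/(n·r) = 0.435/(5·0.25) = 0.348.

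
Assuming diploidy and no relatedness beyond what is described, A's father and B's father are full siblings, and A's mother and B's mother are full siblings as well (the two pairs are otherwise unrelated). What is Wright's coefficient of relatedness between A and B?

0.25

Relatedness sums over independent paths through distinct common ancestors.
A and B are related in two ways: first cousins through their fathers (r = 1/8) and first cousins through their mothers (r = 1/8) — i.e. double first cousins.
r = 1/8 + 1/8 = 0.25.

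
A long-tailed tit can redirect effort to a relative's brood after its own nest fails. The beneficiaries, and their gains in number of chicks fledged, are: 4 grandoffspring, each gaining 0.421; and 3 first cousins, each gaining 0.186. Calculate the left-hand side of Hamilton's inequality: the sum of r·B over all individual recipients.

r to a grandoffspring = 1/4 (two parent–offspring links: r = (1/2)^2 = 1/4).
r to a first cousin = 1/8 (first cousins share one grandparent pair — two paths of length 4: r = 2·(1/2)^4 = 1/8).
Summing one r·B term per recipient: 4·0.25·0.421 + 3·0.125·0.186 = 0.49075.

0.49075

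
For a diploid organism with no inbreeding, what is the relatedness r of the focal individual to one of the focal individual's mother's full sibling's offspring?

0.125

Each parent–offspring link contributes a factor of 1/2, and independent paths through distinct common ancestors add.
First cousins share one grandparent pair — two paths of length 4: r = 2·(1/2)^4 = 1/8.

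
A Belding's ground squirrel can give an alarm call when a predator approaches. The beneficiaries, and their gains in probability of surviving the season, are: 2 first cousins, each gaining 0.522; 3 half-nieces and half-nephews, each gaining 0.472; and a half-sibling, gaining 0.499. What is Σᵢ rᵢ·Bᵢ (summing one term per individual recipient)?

0.43225

r to a first cousin = 1/8 (first cousins share one grandparent pair — two paths of length 4: r = 2·(1/2)^4 = 1/8).
r to a half-niece or half-nephew = 1/8 (half-aunt/uncle↔niece/nephew: one path of length 3: r = (1/2)^3 = 1/8).
r to a half-sibling = 1/4 (half-sibs share one parent — one path of length 2: r = (1/2)^2 = 1/4).
Summing one r·B term per recipient: 2·0.125·0.522 + 3·0.125·0.472 + 1·0.25·0.499 = 0.43225.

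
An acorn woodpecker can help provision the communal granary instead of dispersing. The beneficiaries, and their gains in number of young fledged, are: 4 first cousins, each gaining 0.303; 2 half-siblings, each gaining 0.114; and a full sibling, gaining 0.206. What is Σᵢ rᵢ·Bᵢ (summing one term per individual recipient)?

0.3115

r to a first cousin = 0.125 (first cousins share one grandparent pair — two paths of length 4: r = 2·(1/2)^4 = 1/8).
r to a half-sibling = 0.25 (half-sibs share one parent — one path of length 2: r = (1/2)^2 = 1/4).
r to a full sibling = 0.5 (full sibs share both parents — two paths of length 2: r = 2·(1/2)^2 = 1/2).
Summing one r·B term per recipient: 4·0.125·0.303 + 2·0.25·0.114 + 1·0.5·0.206 = 0.3115.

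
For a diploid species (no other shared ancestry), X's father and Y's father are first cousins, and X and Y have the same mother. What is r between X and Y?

With two independent routes of shared ancestry, r is the sum of the two contributions.
X and Y are related in two ways: second cousins through their fathers (r = 1/32) and half-sibs through their shared mother (r = 1/4).
r = 1/32 + 1/4 = 0.28125.

0.28125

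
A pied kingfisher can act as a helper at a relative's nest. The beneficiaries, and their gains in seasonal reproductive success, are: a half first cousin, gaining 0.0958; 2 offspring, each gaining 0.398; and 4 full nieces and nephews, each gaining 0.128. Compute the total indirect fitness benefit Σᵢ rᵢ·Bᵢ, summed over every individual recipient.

r to a half first cousin = 1/16 (half first cousins share one grandparent — one path of length 4: r = (1/2)^4 = 1/16).
r to an offspring = 0.5 (one parent–offspring link: r = (1/2)^1 = 1/2).
r to a full niece or nephew = 0.25 (full aunt/uncle↔niece/nephew: two paths of length 3 through the shared grandparent pair: r = 2·(1/2)^3 = 1/4).
Summing one r·B term per recipient: 1·0.0625·0.0958 + 2·0.5·0.398 + 4·0.25·0.128 = 0.5319875.

0.5319875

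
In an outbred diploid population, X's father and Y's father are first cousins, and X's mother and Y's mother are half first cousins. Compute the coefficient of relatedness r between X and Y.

0.046875

With two independent routes of shared ancestry, r is the sum of the two contributions.
X and Y are related in two ways: second cousins through their fathers (r = 1/32) and half second cousins through their mothers (r = 1/64).
r = 1/32 + 1/64 = 0.046875.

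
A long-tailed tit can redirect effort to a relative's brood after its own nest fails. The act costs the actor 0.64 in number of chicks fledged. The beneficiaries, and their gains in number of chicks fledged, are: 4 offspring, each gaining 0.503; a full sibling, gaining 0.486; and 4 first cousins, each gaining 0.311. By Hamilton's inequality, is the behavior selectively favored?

Hamilton's rule: the trait is favored when the sum of r·B over every recipient exceeds the actor's cost C.
r to an offspring = 1/2 (one parent–offspring link: r = (1/2)^1 = 1/2).
r to a full sibling = 0.5 (full sibs share both parents — two paths of length 2: r = 2·(1/2)^2 = 1/2).
r to a first cousin = 1/8 (first cousins share one grandparent pair — two paths of length 4: r = 2·(1/2)^4 = 1/8).
Summing one r·B term per recipient: 4·0.5·0.503 + 1·0.5·0.486 + 4·0.125·0.311 = 1.4045.
1.4045 > 0.64: the indirect benefit exceeds the cost.

Yes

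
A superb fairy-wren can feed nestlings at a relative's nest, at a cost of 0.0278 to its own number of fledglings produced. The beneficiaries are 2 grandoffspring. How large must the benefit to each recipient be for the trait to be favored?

r to a grandoffspring = 0.25 (two parent–offspring links: r = (1/2)^2 = 1/4).
Hamilton's rule with n recipients of equal r: n·r·B > C, so B > C/(n·r) = 0.0278/(2·0.25) = 0.0556.

0.0556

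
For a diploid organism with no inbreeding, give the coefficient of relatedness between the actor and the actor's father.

0.5

Each parent–offspring link contributes a factor of 1/2, and independent paths through distinct common ancestors add.
One parent–offspring link: r = (1/2)^1 = 1/2.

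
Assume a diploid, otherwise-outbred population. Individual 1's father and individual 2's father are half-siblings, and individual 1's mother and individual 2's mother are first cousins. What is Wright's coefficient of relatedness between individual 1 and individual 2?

Relatedness sums over independent paths through distinct common ancestors.
Individual 1 and individual 2 are related in two ways: half first cousins through their fathers (r = 1/16) and second cousins through their mothers (r = 1/32).
r = 1/16 + 1/32 = 3/32 = 0.09375.

0.09375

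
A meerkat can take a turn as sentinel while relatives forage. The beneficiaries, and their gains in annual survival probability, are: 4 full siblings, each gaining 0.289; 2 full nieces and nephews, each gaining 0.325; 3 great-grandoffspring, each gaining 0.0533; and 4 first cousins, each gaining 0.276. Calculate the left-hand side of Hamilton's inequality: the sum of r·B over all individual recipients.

r to a full sibling = 0.5 (full sibs share both parents — two paths of length 2: r = 2·(1/2)^2 = 1/2).
r to a full niece or nephew = 1/4 (full aunt/uncle↔niece/nephew: two paths of length 3 through the shared grandparent pair: r = 2·(1/2)^3 = 1/4).
r to a great-grandoffspring = 0.125 (three parent–offspring links: r = (1/2)^3 = 1/8).
r to a first cousin = 1/8 (first cousins share one grandparent pair — two paths of length 4: r = 2·(1/2)^4 = 1/8).
Summing one r·B term per recipient: 4·0.5·0.289 + 2·0.25·0.325 + 3·0.125·0.0533 + 4·0.125·0.276 = 0.8984875.

0.8984875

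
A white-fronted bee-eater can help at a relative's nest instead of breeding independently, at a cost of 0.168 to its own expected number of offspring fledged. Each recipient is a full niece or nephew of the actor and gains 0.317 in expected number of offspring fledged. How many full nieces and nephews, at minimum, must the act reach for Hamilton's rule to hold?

r to a full niece or nephew = 1/4 (full aunt/uncle↔niece/nephew: two paths of length 3 through the shared grandparent pair: r = 2·(1/2)^3 = 1/4).
Hamilton's rule: n·r·B > C  ⇒  n > C/(r·B) = 0.168/(0.25·0.317) = 2.12.
The smallest integer exceeding 2.12 is 3.

3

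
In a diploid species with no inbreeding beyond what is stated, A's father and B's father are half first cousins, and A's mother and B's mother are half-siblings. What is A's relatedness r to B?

Relatedness sums over independent paths through distinct common ancestors.
A and B are related in two ways: half second cousins through their fathers (r = 1/64) and half first cousins through their mothers (r = 1/16).
r = 1/64 + 1/16 = 0.078125.

0.078125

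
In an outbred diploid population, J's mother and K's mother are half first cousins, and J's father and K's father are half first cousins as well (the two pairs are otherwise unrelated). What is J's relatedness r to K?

Independent pedigree routes through distinct common ancestors add.
J and K are related in two ways: half second cousins through their mothers (r = 1/64) and half second cousins through their fathers (r = 1/64).
r = 1/64 + 1/64 = 1/32 = 0.03125.

0.03125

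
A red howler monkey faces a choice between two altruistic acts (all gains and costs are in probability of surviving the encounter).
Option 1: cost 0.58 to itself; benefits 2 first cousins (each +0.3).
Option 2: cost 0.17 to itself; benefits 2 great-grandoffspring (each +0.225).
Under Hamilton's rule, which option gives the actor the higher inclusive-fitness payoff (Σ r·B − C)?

Option 1: r to a first cousin = 0.125.
Option 1: Σ r·B − C = (2·0.125·0.3) − 0.58 = -0.505.
Option 2: r to a great-grandoffspring = 0.125.
Option 2: Σ r·B − C = (2·0.125·0.225) − 0.17 = -0.11375.
Option 2 has the higher net inclusive-fitness payoff.

Option 2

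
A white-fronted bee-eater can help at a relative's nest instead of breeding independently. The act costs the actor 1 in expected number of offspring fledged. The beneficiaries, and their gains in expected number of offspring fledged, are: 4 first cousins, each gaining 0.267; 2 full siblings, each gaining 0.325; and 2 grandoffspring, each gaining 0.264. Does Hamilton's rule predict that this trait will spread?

No

Hamilton's rule: the trait is favored when the sum of r·B over every recipient exceeds the actor's cost C.
r to a first cousin = 1/8 (first cousins share one grandparent pair — two paths of length 4: r = 2·(1/2)^4 = 1/8).
r to a full sibling = 1/2 (full sibs share both parents — two paths of length 2: r = 2·(1/2)^2 = 1/2).
r to a grandoffspring = 1/4 (two parent–offspring links: r = (1/2)^2 = 1/4).
Summing one r·B term per recipient: 4·0.125·0.267 + 2·0.5·0.325 + 2·0.25·0.264 = 0.5905.
0.5905 < 1: the indirect benefit is less than the cost.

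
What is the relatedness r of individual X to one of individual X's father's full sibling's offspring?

Each parent–offspring link contributes a factor of 1/2, and independent paths through distinct common ancestors add.
First cousins share one grandparent pair — two paths of length 4: r = 2·(1/2)^4 = 1/8.

0.125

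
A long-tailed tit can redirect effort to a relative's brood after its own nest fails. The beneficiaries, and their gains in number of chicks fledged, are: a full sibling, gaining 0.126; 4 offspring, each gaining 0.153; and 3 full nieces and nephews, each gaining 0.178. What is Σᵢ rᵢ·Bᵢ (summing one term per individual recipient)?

r to a full sibling = 1/2 (full sibs share both parents — two paths of length 2: r = 2·(1/2)^2 = 1/2).
r to an offspring = 0.5 (one parent–offspring link: r = (1/2)^1 = 1/2).
r to a full niece or nephew = 0.25 (full aunt/uncle↔niece/nephew: two paths of length 3 through the shared grandparent pair: r = 2·(1/2)^3 = 1/4).
Summing one r·B term per recipient: 1·0.5·0.126 + 4·0.5·0.153 + 3·0.25·0.178 = 0.5025.

0.5025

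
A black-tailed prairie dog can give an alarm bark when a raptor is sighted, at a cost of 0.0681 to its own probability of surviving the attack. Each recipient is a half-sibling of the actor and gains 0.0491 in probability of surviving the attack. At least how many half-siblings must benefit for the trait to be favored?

6

r to a half-sibling = 1/4 (half-sibs share one parent — one path of length 2: r = (1/2)^2 = 1/4).
Hamilton's rule: n·r·B > C  ⇒  n > C/(r·B) = 0.0681/(0.25·0.0491) = 5.548.
The smallest integer exceeding 5.548 is 6.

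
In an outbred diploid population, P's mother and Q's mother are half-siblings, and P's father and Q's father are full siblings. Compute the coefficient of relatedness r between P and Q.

With two independent routes of shared ancestry, r is the sum of the two contributions.
P and Q are related in two ways: half first cousins through their mothers (r = 1/16) and first cousins through their fathers (r = 1/8).
r = 1/16 + 1/8 = 0.1875.

0.1875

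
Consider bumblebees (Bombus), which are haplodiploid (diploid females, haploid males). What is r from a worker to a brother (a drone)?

Her haploid brother carries none of their father's genes and a random half of their mother's genome; that half matches the maternal half of her own genome with probability 1/2: r = 1/2 · 1/2 = 1/4.

0.25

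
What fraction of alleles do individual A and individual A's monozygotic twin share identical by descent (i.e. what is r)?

1

Each parent–offspring link contributes a factor of 1/2, and independent paths through distinct common ancestors add.
Monozygotic twins share every allele identical by descent: r = 1.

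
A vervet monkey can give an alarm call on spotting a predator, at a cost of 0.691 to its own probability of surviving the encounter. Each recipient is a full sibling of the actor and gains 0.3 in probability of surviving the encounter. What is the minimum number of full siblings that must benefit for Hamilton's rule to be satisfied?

5

r to a full sibling = 1/2 (full sibs share both parents — two paths of length 2: r = 2·(1/2)^2 = 1/2).
Hamilton's rule: n·r·B > C  ⇒  n > C/(r·B) = 0.691/(0.5·0.3) = 4.607.
The smallest integer exceeding 4.607 is 5.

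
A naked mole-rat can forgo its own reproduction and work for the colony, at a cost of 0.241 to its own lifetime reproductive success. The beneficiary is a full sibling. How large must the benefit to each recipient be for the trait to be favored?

r to a full sibling = 0.5 (full sibs share both parents — two paths of length 2: r = 2·(1/2)^2 = 1/2).
Hamilton's rule with n recipients of equal r: n·r·B > C, so B > C/(n·r) = 0.241/(1·0.5) = 0.482.

0.482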